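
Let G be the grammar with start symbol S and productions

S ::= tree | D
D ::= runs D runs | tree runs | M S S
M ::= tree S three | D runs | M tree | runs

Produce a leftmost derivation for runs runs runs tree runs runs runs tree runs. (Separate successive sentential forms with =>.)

S => D => M S S => runs S S => runs D S => runs runs D runs S => runs runs runs D runs runs S => runs runs runs tree runs runs runs S => runs runs runs tree runs runs runs D => runs runs runs tree runs runs runs tree runs

S => D   [S ::= D]
D => M S S   [D ::= M S S]
M S S => runs S S   [M ::= runs]
runs S S => runs D S   [S ::= D]
runs D S => runs runs D runs S   [D ::= runs D runs]
runs runs D runs S => runs runs runs D runs runs S   [D ::= runs D runs]
runs runs runs D runs runs S => runs runs runs tree runs runs runs S   [D ::= tree runs]
runs runs runs tree runs runs runs S => runs runs runs tree runs runs runs D   [S ::= D]
runs runs runs tree runs runs runs D => runs runs runs tree runs runs runs tree runs   [D ::= tree runs]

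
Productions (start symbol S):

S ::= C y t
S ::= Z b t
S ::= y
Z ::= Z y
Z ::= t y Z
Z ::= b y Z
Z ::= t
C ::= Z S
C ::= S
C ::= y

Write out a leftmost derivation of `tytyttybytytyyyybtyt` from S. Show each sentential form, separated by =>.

S=>Cyt=>ZSyt=>tyZSyt=>tytyZSyt=>tytytSyt=>tytytZbtyt=>tytyttyZbtyt=>tytyttybyZbtyt=>tytyttybyZybtyt=>tytyttybytyZybtyt=>tytyttybytyZyybtyt=>tytyttybytyZyyybtyt=>tytyttybytyZyyyybtyt=>tytyttybytytyyyybtyt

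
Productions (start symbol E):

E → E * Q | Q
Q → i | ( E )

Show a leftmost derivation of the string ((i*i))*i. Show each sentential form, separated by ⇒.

E⇒E*Q⇒Q*Q⇒(E)*Q⇒(Q)*Q⇒((E))*Q⇒((E*Q))*Q⇒((Q*Q))*Q⇒((i*Q))*Q⇒((i*i))*Q⇒((i*i))*i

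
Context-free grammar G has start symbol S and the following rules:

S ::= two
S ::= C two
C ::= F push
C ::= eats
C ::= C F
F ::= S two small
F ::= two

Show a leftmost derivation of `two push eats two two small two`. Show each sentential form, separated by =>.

S => C two   [S ::= C two]
C two => C F two   [C ::= C F]
C F two => F push F two   [C ::= F push]
F push F two => two push F two   [F ::= two]
two push F two => two push S two small two   [F ::= S two small]
two push S two small two => two push C two two small two   [S ::= C two]
two push C two two small two => two push eats two two small two   [C ::= eats]

S => C two => C F two => F push F two => two push F two => two push S two small two => two push C two two small two => two push eats two two small two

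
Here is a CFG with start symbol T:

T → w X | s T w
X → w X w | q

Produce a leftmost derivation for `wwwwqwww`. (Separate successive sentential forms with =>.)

T => wX => wwXw => wwwXww => wwwwXwww => wwwwqwww

T => wX   [T → w X]
wX => wwXw   [X → w X w]
wwXw => wwwXww   [X → w X w]
wwwXww => wwwwXwww   [X → w X w]
wwwwXwww => wwwwqwww   [X → q]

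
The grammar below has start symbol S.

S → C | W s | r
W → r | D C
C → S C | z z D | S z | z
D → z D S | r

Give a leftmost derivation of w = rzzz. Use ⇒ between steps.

S ⇒ C   [S → C]
C ⇒ SC   [C → S C]
SC ⇒ CC   [S → C]
CC ⇒ SCC   [C → S C]
SCC ⇒ CCC   [S → C]
CCC ⇒ SCCC   [C → S C]
SCCC ⇒ rCCC   [S → r]
rCCC ⇒ rzCC   [C → z]
rzCC ⇒ rzzC   [C → z]
rzzC ⇒ rzzz   [C → z]

S⇒C⇒SC⇒CC⇒SCC⇒CCC⇒SCCC⇒rCCC⇒rzCC⇒rzzC⇒rzzz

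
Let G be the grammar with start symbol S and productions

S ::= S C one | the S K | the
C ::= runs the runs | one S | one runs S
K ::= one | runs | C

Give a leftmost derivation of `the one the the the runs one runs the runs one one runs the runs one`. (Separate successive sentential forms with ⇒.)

S ⇒ S C one   [S ::= S C one]
S C one ⇒ S C one C one   [S ::= S C one]
S C one C one ⇒ the C one C one   [S ::= the]
the C one C one ⇒ the one S one C one   [C ::= one S]
the one S one C one ⇒ the one S C one one C one   [S ::= S C one]
the one S C one one C one ⇒ the one the S K C one one C one   [S ::= the S K]
the one the S K C one one C one ⇒ the one the the S K K C one one C one   [S ::= the S K]
the one the the S K K C one one C one ⇒ the one the the the K K C one one C one   [S ::= the]
the one the the the K K C one one C one ⇒ the one the the the runs K C one one C one   [K ::= runs]
the one the the the runs K C one one C one ⇒ the one the the the runs one C one one C one   [K ::= one]
the one the the the runs one C one one C one ⇒ the one the the the runs one runs the runs one one C one   [C ::= runs the runs]
the one the the the runs one runs the runs one one C one ⇒ the one the the the runs one runs the runs one one runs the runs one   [C ::= runs the runs]

S ⇒ S C one ⇒ S C one C one ⇒ the C one C one ⇒ the one S one C one ⇒ the one S C one one C one ⇒ the one the S K C one one C one ⇒ the one the the S K K C one one C one ⇒ the one the the the K K C one one C one ⇒ the one the the the runs K C one one C one ⇒ the one the the the runs one C one one C one ⇒ the one the the the runs one runs the runs one one C one ⇒ the one the the the runs one runs the runs one one runs the runs one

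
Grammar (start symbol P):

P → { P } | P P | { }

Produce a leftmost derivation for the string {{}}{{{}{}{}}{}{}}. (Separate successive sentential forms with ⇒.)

P ⇒ PP ⇒ {P}P ⇒ {{}}P ⇒ {{}}{P} ⇒ {{}}{PP} ⇒ {{}}{PPP} ⇒ {{}}{{P}PP} ⇒ {{}}{{PP}PP} ⇒ {{}}{{PPP}PP} ⇒ {{}}{{{}PP}PP} ⇒ {{}}{{{}{}P}PP} ⇒ {{}}{{{}{}{}}PP} ⇒ {{}}{{{}{}{}}{}P} ⇒ {{}}{{{}{}{}}{}{}}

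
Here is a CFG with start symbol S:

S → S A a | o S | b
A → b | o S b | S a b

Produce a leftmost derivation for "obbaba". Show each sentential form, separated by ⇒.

S ⇒ SAa   [S → S A a]
SAa ⇒ oSAa   [S → o S]
oSAa ⇒ oSAaAa   [S → S A a]
oSAaAa ⇒ obAaAa   [S → b]
obAaAa ⇒ obbaAa   [A → b]
obbaAa ⇒ obbaba   [A → b]

S ⇒ SAa ⇒ oSAa ⇒ oSAaAa ⇒ obAaAa ⇒ obbaAa ⇒ obbaba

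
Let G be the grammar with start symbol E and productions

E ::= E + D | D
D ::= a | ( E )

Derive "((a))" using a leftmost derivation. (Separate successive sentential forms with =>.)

E=>D=>(E)=>(D)=>((E))=>((D))=>((a))

E => D   [E ::= D]
D => (E)   [D ::= ( E )]
(E) => (D)   [E ::= D]
(D) => ((E))   [D ::= ( E )]
((E)) => ((D))   [E ::= D]
((D)) => ((a))   [D ::= a]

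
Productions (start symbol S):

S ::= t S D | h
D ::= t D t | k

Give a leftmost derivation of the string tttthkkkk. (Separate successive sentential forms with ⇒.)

S⇒tSD⇒ttSDD⇒tttSDDD⇒ttttSDDDD⇒tttthDDDD⇒tttthkDDD⇒tttthkkDD⇒tttthkkkD⇒tttthkkkk

S ⇒ tSD   [S ::= t S D]
tSD ⇒ ttSDD   [S ::= t S D]
ttSDD ⇒ tttSDDD   [S ::= t S D]
tttSDDD ⇒ ttttSDDDD   [S ::= t S D]
ttttSDDDD ⇒ tttthDDDD   [S ::= h]
tttthDDDD ⇒ tttthkDDD   [D ::= k]
tttthkDDD ⇒ tttthkkDD   [D ::= k]
tttthkkDD ⇒ tttthkkkD   [D ::= k]
tttthkkkD ⇒ tttthkkkk   [D ::= k]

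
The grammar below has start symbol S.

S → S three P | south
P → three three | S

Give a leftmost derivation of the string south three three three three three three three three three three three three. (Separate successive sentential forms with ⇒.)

S ⇒ S three P ⇒ S three P three P ⇒ S three P three P three P ⇒ S three P three P three P three P ⇒ south three P three P three P three P ⇒ south three three three three P three P three P ⇒ south three three three three three three three P three P ⇒ south three three three three three three three three three three P ⇒ south three three three three three three three three three three three three

S ⇒ S three P   [S → S three P]
S three P ⇒ S three P three P   [S → S three P]
S three P three P ⇒ S three P three P three P   [S → S three P]
S three P three P three P ⇒ S three P three P three P three P   [S → S three P]
S three P three P three P three P ⇒ south three P three P three P three P   [S → south]
south three P three P three P three P ⇒ south three three three three P three P three P   [P → three three]
south three three three three P three P three P ⇒ south three three three three three three three P three P   [P → three three]
south three three three three three three three P three P ⇒ south three three three three three three three three three three P   [P → three three]
south three three three three three three three three three three P ⇒ south three three three three three three three three three three three three   [P → three three]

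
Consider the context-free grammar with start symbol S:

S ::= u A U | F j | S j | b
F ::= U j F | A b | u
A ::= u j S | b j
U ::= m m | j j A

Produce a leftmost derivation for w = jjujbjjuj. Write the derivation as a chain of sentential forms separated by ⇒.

S ⇒ Fj   [S ::= F j]
Fj ⇒ UjFj   [F ::= U j F]
UjFj ⇒ jjAjFj   [U ::= j j A]
jjAjFj ⇒ jjujSjFj   [A ::= u j S]
jjujSjFj ⇒ jjujSjjFj   [S ::= S j]
jjujSjjFj ⇒ jjujbjjFj   [S ::= b]
jjujbjjFj ⇒ jjujbjjuj   [F ::= u]

S ⇒ Fj ⇒ UjFj ⇒ jjAjFj ⇒ jjujSjFj ⇒ jjujSjjFj ⇒ jjujbjjFj ⇒ jjujbjjuj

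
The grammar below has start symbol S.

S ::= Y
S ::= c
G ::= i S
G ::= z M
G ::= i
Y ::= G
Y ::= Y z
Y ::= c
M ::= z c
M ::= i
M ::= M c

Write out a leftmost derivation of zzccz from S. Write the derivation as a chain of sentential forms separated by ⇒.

S ⇒ Y   [S ::= Y]
Y ⇒ Yz   [Y ::= Y z]
Yz ⇒ Gz   [Y ::= G]
Gz ⇒ zMz   [G ::= z M]
zMz ⇒ zMcz   [M ::= M c]
zMcz ⇒ zzccz   [M ::= z c]

S ⇒ Y ⇒ Yz ⇒ Gz ⇒ zMz ⇒ zMcz ⇒ zzccz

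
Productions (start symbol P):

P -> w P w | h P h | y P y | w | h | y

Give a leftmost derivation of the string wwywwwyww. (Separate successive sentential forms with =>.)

P => wPw => wwPww => wwyPyww => wwywPwyww => wwywwwyww

P => wPw   [P -> w P w]
wPw => wwPww   [P -> w P w]
wwPww => wwyPyww   [P -> y P y]
wwyPyww => wwywPwyww   [P -> w P w]
wwywPwyww => wwywwwyww   [P -> w]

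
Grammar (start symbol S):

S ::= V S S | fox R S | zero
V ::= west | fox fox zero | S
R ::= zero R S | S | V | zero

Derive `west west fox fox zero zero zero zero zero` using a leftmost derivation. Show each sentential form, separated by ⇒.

S ⇒ V S S ⇒ west S S ⇒ west V S S S ⇒ west west S S S ⇒ west west fox R S S S ⇒ west west fox S S S S ⇒ west west fox fox R S S S S ⇒ west west fox fox V S S S S ⇒ west west fox fox S S S S S ⇒ west west fox fox zero S S S S ⇒ west west fox fox zero zero S S S ⇒ west west fox fox zero zero zero S S ⇒ west west fox fox zero zero zero zero S ⇒ west west fox fox zero zero zero zero zero

S ⇒ V S S   [S ::= V S S]
V S S ⇒ west S S   [V ::= west]
west S S ⇒ west V S S S   [S ::= V S S]
west V S S S ⇒ west west S S S   [V ::= west]
west west S S S ⇒ west west fox R S S S   [S ::= fox R S]
west west fox R S S S ⇒ west west fox S S S S   [R ::= S]
west west fox S S S S ⇒ west west fox fox R S S S S   [S ::= fox R S]
west west fox fox R S S S S ⇒ west west fox fox V S S S S   [R ::= V]
west west fox fox V S S S S ⇒ west west fox fox S S S S S   [V ::= S]
west west fox fox S S S S S ⇒ west west fox fox zero S S S S   [S ::= zero]
west west fox fox zero S S S S ⇒ west west fox fox zero zero S S S   [S ::= zero]
west west fox fox zero zero S S S ⇒ west west fox fox zero zero zero S S   [S ::= zero]
west west fox fox zero zero zero S S ⇒ west west fox fox zero zero zero zero S   [S ::= zero]
west west fox fox zero zero zero zero S ⇒ west west fox fox zero zero zero zero zero   [S ::= zero]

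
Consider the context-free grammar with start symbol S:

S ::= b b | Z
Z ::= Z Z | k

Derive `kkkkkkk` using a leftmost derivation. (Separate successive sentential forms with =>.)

S => Z   [S ::= Z]
Z => ZZ   [Z ::= Z Z]
ZZ => ZZZ   [Z ::= Z Z]
ZZZ => ZZZZ   [Z ::= Z Z]
ZZZZ => ZZZZZ   [Z ::= Z Z]
ZZZZZ => ZZZZZZ   [Z ::= Z Z]
ZZZZZZ => ZZZZZZZ   [Z ::= Z Z]
ZZZZZZZ => kZZZZZZ   [Z ::= k]
kZZZZZZ => kkZZZZZ   [Z ::= k]
kkZZZZZ => kkkZZZZ   [Z ::= k]
kkkZZZZ => kkkkZZZ   [Z ::= k]
kkkkZZZ => kkkkkZZ   [Z ::= k]
kkkkkZZ => kkkkkkZ   [Z ::= k]
kkkkkkZ => kkkkkkk   [Z ::= k]

S => Z => ZZ => ZZZ => ZZZZ => ZZZZZ => ZZZZZZ => ZZZZZZZ => kZZZZZZ => kkZZZZZ => kkkZZZZ => kkkkZZZ => kkkkkZZ => kkkkkkZ => kkkkkkk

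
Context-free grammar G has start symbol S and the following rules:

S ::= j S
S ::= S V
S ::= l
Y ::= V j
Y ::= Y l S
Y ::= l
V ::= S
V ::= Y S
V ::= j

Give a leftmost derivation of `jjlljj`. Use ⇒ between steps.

S ⇒ jS   [S ::= j S]
jS ⇒ jSV   [S ::= S V]
jSV ⇒ jSVV   [S ::= S V]
jSVV ⇒ jjSVV   [S ::= j S]
jjSVV ⇒ jjlVV   [S ::= l]
jjlVV ⇒ jjlSV   [V ::= S]
jjlSV ⇒ jjlSVV   [S ::= S V]
jjlSVV ⇒ jjllVV   [S ::= l]
jjllVV ⇒ jjlljV   [V ::= j]
jjlljV ⇒ jjlljj   [V ::= j]

S ⇒ jS ⇒ jSV ⇒ jSVV ⇒ jjSVV ⇒ jjlVV ⇒ jjlSV ⇒ jjlSVV ⇒ jjllVV ⇒ jjlljV ⇒ jjlljj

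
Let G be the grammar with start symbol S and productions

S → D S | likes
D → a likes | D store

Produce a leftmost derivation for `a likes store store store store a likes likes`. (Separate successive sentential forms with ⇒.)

S ⇒ D S ⇒ D store S ⇒ D store store S ⇒ D store store store S ⇒ D store store store store S ⇒ a likes store store store store S ⇒ a likes store store store store D S ⇒ a likes store store store store a likes S ⇒ a likes store store store store a likes likes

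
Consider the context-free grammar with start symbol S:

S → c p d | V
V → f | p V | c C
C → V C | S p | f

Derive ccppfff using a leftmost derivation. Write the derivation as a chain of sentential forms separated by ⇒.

S ⇒ V   [S → V]
V ⇒ cC   [V → c C]
cC ⇒ cVC   [C → V C]
cVC ⇒ ccCC   [V → c C]
ccCC ⇒ ccVCC   [C → V C]
ccVCC ⇒ ccpVCC   [V → p V]
ccpVCC ⇒ ccppVCC   [V → p V]
ccppVCC ⇒ ccppfCC   [V → f]
ccppfCC ⇒ ccppffC   [C → f]
ccppffC ⇒ ccppfff   [C → f]

S⇒V⇒cC⇒cVC⇒ccCC⇒ccVCC⇒ccpVCC⇒ccppVCC⇒ccppfCC⇒ccppffC⇒ccppfff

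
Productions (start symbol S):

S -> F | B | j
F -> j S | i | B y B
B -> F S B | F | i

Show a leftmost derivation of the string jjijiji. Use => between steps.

S => B   [S -> B]
B => FSB   [B -> F S B]
FSB => jSSB   [F -> j S]
jSSB => jFSB   [S -> F]
jFSB => jjSSB   [F -> j S]
jjSSB => jjBSB   [S -> B]
jjBSB => jjFSBSB   [B -> F S B]
jjFSBSB => jjiSBSB   [F -> i]
jjiSBSB => jjijBSB   [S -> j]
jjijBSB => jjijiSB   [B -> i]
jjijiSB => jjijijB   [S -> j]
jjijijB => jjijiji   [B -> i]

S => B => FSB => jSSB => jFSB => jjSSB => jjBSB => jjFSBSB => jjiSBSB => jjijBSB => jjijiSB => jjijijB => jjijiji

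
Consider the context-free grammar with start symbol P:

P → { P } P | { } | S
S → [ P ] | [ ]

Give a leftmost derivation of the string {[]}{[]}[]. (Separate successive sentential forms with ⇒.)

P ⇒ {P}P   [P → { P } P]
{P}P ⇒ {S}P   [P → S]
{S}P ⇒ {[]}P   [S → [ ]]
{[]}P ⇒ {[]}{P}P   [P → { P } P]
{[]}{P}P ⇒ {[]}{S}P   [P → S]
{[]}{S}P ⇒ {[]}{[]}P   [S → [ ]]
{[]}{[]}P ⇒ {[]}{[]}S   [P → S]
{[]}{[]}S ⇒ {[]}{[]}[]   [S → [ ]]

P ⇒ {P}P ⇒ {S}P ⇒ {[]}P ⇒ {[]}{P}P ⇒ {[]}{S}P ⇒ {[]}{[]}P ⇒ {[]}{[]}S ⇒ {[]}{[]}[]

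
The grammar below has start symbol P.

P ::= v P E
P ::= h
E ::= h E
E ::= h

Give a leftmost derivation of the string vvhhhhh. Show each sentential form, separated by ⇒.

P ⇒ vPE   [P ::= v P E]
vPE ⇒ vvPEE   [P ::= v P E]
vvPEE ⇒ vvhEE   [P ::= h]
vvhEE ⇒ vvhhEE   [E ::= h E]
vvhhEE ⇒ vvhhhEE   [E ::= h E]
vvhhhEE ⇒ vvhhhhE   [E ::= h]
vvhhhhE ⇒ vvhhhhh   [E ::= h]

P⇒vPE⇒vvPEE⇒vvhEE⇒vvhhEE⇒vvhhhEE⇒vvhhhhE⇒vvhhhhh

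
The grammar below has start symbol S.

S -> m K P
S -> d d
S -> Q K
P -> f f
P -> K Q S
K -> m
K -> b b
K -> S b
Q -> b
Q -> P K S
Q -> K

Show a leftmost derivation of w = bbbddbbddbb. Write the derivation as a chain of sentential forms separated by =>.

S => QK   [S -> Q K]
QK => PKSK   [Q -> P K S]
PKSK => KQSKSK   [P -> K Q S]
KQSKSK => bbQSKSK   [K -> b b]
bbQSKSK => bbbSKSK   [Q -> b]
bbbSKSK => bbbddKSK   [S -> d d]
bbbddKSK => bbbddbbSK   [K -> b b]
bbbddbbSK => bbbddbbddK   [S -> d d]
bbbddbbddK => bbbddbbddbb   [K -> b b]

S=>QK=>PKSK=>KQSKSK=>bbQSKSK=>bbbSKSK=>bbbddKSK=>bbbddbbSK=>bbbddbbddK=>bbbddbbddbb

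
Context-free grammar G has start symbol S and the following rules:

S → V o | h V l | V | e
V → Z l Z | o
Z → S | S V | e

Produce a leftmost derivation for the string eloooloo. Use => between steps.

S => V   [S → V]
V => ZlZ   [V → Z l Z]
ZlZ => SVlZ   [Z → S V]
SVlZ => VVlZ   [S → V]
VVlZ => ZlZVlZ   [V → Z l Z]
ZlZVlZ => elZVlZ   [Z → e]
elZVlZ => elSVlZ   [Z → S]
elSVlZ => elVoVlZ   [S → V o]
elVoVlZ => elooVlZ   [V → o]
elooVlZ => elooolZ   [V → o]
elooolZ => elooolSV   [Z → S V]
elooolSV => elooolVV   [S → V]
elooolVV => eloooloV   [V → o]
eloooloV => eloooloo   [V → o]

S => V => ZlZ => SVlZ => VVlZ => ZlZVlZ => elZVlZ => elSVlZ => elVoVlZ => elooVlZ => elooolZ => elooolSV => elooolVV => eloooloV => eloooloo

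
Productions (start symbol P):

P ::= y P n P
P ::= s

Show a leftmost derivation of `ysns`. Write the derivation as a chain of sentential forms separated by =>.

P => yPnP   [P ::= y P n P]
yPnP => ysnP   [P ::= s]
ysnP => ysns   [P ::= s]

P => yPnP => ysnP => ysns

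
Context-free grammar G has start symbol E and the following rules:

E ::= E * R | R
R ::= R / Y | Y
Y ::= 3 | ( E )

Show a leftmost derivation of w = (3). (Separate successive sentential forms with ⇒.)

E ⇒ R   [E ::= R]
R ⇒ Y   [R ::= Y]
Y ⇒ (E)   [Y ::= ( E )]
(E) ⇒ (R)   [E ::= R]
(R) ⇒ (Y)   [R ::= Y]
(Y) ⇒ (3)   [Y ::= 3]

E ⇒ R ⇒ Y ⇒ (E) ⇒ (R) ⇒ (Y) ⇒ (3)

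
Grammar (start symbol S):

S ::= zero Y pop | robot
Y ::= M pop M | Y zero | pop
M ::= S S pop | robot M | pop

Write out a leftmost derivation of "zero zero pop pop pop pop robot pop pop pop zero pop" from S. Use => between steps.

S => zero Y pop => zero Y zero pop => zero M pop M zero pop => zero S S pop pop M zero pop => zero zero Y pop S pop pop M zero pop => zero zero M pop M pop S pop pop M zero pop => zero zero pop pop M pop S pop pop M zero pop => zero zero pop pop pop pop S pop pop M zero pop => zero zero pop pop pop pop robot pop pop M zero pop => zero zero pop pop pop pop robot pop pop pop zero pop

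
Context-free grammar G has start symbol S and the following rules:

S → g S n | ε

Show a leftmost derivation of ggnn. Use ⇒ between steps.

S ⇒ gSn   [S → g S n]
gSn ⇒ ggSnn   [S → g S n]
ggSnn ⇒ ggnn   [S → ε]

S ⇒ gSn ⇒ ggSnn ⇒ ggnn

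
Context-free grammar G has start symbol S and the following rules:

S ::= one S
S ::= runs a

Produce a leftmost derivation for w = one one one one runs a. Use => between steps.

S => one S   [S ::= one S]
one S => one one S   [S ::= one S]
one one S => one one one S   [S ::= one S]
one one one S => one one one one S   [S ::= one S]
one one one one S => one one one one runs a   [S ::= runs a]

S => one S => one one S => one one one S => one one one one S => one one one one runs a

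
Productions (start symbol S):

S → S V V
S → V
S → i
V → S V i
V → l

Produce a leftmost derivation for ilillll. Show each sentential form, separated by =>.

S => SVV => SVVVV => VVVVV => SViVVVV => iViVVVV => iliVVVV => ililVVV => ilillVV => ililllV => ilillll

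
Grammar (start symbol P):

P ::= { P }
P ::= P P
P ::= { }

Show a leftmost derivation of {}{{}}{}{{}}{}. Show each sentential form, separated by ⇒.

P⇒PP⇒{}P⇒{}PP⇒{}PPP⇒{}PPPP⇒{}{P}PPP⇒{}{{}}PPP⇒{}{{}}{}PP⇒{}{{}}{}{P}P⇒{}{{}}{}{{}}P⇒{}{{}}{}{{}}{}

P ⇒ PP   [P ::= P P]
PP ⇒ {}P   [P ::= { }]
{}P ⇒ {}PP   [P ::= P P]
{}PP ⇒ {}PPP   [P ::= P P]
{}PPP ⇒ {}PPPP   [P ::= P P]
{}PPPP ⇒ {}{P}PPP   [P ::= { P }]
{}{P}PPP ⇒ {}{{}}PPP   [P ::= { }]
{}{{}}PPP ⇒ {}{{}}{}PP   [P ::= { }]
{}{{}}{}PP ⇒ {}{{}}{}{P}P   [P ::= { P }]
{}{{}}{}{P}P ⇒ {}{{}}{}{{}}P   [P ::= { }]
{}{{}}{}{{}}P ⇒ {}{{}}{}{{}}{}   [P ::= { }]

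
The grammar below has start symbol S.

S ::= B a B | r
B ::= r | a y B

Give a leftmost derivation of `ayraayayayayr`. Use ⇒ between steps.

S ⇒ BaB ⇒ ayBaB ⇒ ayraB ⇒ ayraayB ⇒ ayraayayB ⇒ ayraayayayB ⇒ ayraayayayayB ⇒ ayraayayayayr

S ⇒ BaB   [S ::= B a B]
BaB ⇒ ayBaB   [B ::= a y B]
ayBaB ⇒ ayraB   [B ::= r]
ayraB ⇒ ayraayB   [B ::= a y B]
ayraayB ⇒ ayraayayB   [B ::= a y B]
ayraayayB ⇒ ayraayayayB   [B ::= a y B]
ayraayayayB ⇒ ayraayayayayB   [B ::= a y B]
ayraayayayayB ⇒ ayraayayayayr   [B ::= r]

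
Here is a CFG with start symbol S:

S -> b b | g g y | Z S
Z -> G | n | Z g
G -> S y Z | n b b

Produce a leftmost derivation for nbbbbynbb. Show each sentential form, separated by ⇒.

S⇒ZS⇒GS⇒SyZS⇒ZSyZS⇒GSyZS⇒nbbSyZS⇒nbbbbyZS⇒nbbbbynS⇒nbbbbynbb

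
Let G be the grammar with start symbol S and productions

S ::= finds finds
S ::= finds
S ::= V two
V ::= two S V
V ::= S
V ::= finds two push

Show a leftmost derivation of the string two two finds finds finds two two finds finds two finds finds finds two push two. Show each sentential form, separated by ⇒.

S ⇒ V two   [S ::= V two]
V two ⇒ two S V two   [V ::= two S V]
two S V two ⇒ two V two V two   [S ::= V two]
two V two V two ⇒ two two S V two V two   [V ::= two S V]
two two S V two V two ⇒ two two finds V two V two   [S ::= finds]
two two finds V two V two ⇒ two two finds S two V two   [V ::= S]
two two finds S two V two ⇒ two two finds finds finds two V two   [S ::= finds finds]
two two finds finds finds two V two ⇒ two two finds finds finds two two S V two   [V ::= two S V]
two two finds finds finds two two S V two ⇒ two two finds finds finds two two finds finds V two   [S ::= finds finds]
two two finds finds finds two two finds finds V two ⇒ two two finds finds finds two two finds finds two S V two   [V ::= two S V]
two two finds finds finds two two finds finds two S V two ⇒ two two finds finds finds two two finds finds two finds finds V two   [S ::= finds finds]
two two finds finds finds two two finds finds two finds finds V two ⇒ two two finds finds finds two two finds finds two finds finds finds two push two   [V ::= finds two push]

S ⇒ V two ⇒ two S V two ⇒ two V two V two ⇒ two two S V two V two ⇒ two two finds V two V two ⇒ two two finds S two V two ⇒ two two finds finds finds two V two ⇒ two two finds finds finds two two S V two ⇒ two two finds finds finds two two finds finds V two ⇒ two two finds finds finds two two finds finds two S V two ⇒ two two finds finds finds two two finds finds two finds finds V two ⇒ two two finds finds finds two two finds finds two finds finds finds two push two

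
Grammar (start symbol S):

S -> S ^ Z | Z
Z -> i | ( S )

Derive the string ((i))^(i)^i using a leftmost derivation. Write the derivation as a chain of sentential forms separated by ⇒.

S ⇒ S^Z   [S -> S ^ Z]
S^Z ⇒ S^Z^Z   [S -> S ^ Z]
S^Z^Z ⇒ Z^Z^Z   [S -> Z]
Z^Z^Z ⇒ (S)^Z^Z   [Z -> ( S )]
(S)^Z^Z ⇒ (Z)^Z^Z   [S -> Z]
(Z)^Z^Z ⇒ ((S))^Z^Z   [Z -> ( S )]
((S))^Z^Z ⇒ ((Z))^Z^Z   [S -> Z]
((Z))^Z^Z ⇒ ((i))^Z^Z   [Z -> i]
((i))^Z^Z ⇒ ((i))^(S)^Z   [Z -> ( S )]
((i))^(S)^Z ⇒ ((i))^(Z)^Z   [S -> Z]
((i))^(Z)^Z ⇒ ((i))^(i)^Z   [Z -> i]
((i))^(i)^Z ⇒ ((i))^(i)^i   [Z -> i]

S⇒S^Z⇒S^Z^Z⇒Z^Z^Z⇒(S)^Z^Z⇒(Z)^Z^Z⇒((S))^Z^Z⇒((Z))^Z^Z⇒((i))^Z^Z⇒((i))^(S)^Z⇒((i))^(Z)^Z⇒((i))^(i)^Z⇒((i))^(i)^i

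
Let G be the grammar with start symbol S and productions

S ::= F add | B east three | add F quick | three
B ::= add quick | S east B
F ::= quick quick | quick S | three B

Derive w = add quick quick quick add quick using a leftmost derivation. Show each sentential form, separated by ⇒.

S ⇒ add F quick   [S ::= add F quick]
add F quick ⇒ add quick S quick   [F ::= quick S]
add quick S quick ⇒ add quick F add quick   [S ::= F add]
add quick F add quick ⇒ add quick quick quick add quick   [F ::= quick quick]

S ⇒ add F quick ⇒ add quick S quick ⇒ add quick F add quick ⇒ add quick quick quick add quick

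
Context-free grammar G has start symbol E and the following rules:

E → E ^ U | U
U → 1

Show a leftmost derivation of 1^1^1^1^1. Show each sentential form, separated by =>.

E => E^U => E^U^U => E^U^U^U => E^U^U^U^U => U^U^U^U^U => 1^U^U^U^U => 1^1^U^U^U => 1^1^1^U^U => 1^1^1^1^U => 1^1^1^1^1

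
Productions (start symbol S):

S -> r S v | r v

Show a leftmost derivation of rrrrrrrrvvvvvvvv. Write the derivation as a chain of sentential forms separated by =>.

S => rSv => rrSvv => rrrSvvv => rrrrSvvvv => rrrrrSvvvvv => rrrrrrSvvvvvv => rrrrrrrSvvvvvvv => rrrrrrrrvvvvvvvv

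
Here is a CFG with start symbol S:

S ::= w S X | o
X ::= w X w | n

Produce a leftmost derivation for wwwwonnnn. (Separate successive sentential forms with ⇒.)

S⇒wSX⇒wwSXX⇒wwwSXXX⇒wwwwSXXXX⇒wwwwoXXXX⇒wwwwonXXX⇒wwwwonnXX⇒wwwwonnnX⇒wwwwonnnn

S ⇒ wSX   [S ::= w S X]
wSX ⇒ wwSXX   [S ::= w S X]
wwSXX ⇒ wwwSXXX   [S ::= w S X]
wwwSXXX ⇒ wwwwSXXXX   [S ::= w S X]
wwwwSXXXX ⇒ wwwwoXXXX   [S ::= o]
wwwwoXXXX ⇒ wwwwonXXX   [X ::= n]
wwwwonXXX ⇒ wwwwonnXX   [X ::= n]
wwwwonnXX ⇒ wwwwonnnX   [X ::= n]
wwwwonnnX ⇒ wwwwonnnn   [X ::= n]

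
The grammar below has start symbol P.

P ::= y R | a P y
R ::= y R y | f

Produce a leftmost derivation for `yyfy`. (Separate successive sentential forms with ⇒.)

P ⇒ yR   [P ::= y R]
yR ⇒ yyRy   [R ::= y R y]
yyRy ⇒ yyfy   [R ::= f]

P ⇒ yR ⇒ yyRy ⇒ yyfy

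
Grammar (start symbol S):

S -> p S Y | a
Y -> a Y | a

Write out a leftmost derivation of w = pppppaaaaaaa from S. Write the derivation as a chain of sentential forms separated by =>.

S => pSY => ppSYY => pppSYYY => ppppSYYYY => pppppSYYYYY => pppppaYYYYY => pppppaaYYYYY => pppppaaaYYYY => pppppaaaaYYY => pppppaaaaaYY => pppppaaaaaaY => pppppaaaaaaa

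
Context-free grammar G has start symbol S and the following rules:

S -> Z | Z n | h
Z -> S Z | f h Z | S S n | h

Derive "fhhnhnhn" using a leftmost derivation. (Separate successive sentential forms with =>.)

S=>Z=>fhZ=>fhSSn=>fhZSn=>fhSSnSn=>fhZnSnSn=>fhhnSnSn=>fhhnhnSn=>fhhnhnhn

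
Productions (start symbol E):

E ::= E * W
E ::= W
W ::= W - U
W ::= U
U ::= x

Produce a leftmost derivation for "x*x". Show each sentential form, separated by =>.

E => E*W => W*W => U*W => x*W => x*U => x*x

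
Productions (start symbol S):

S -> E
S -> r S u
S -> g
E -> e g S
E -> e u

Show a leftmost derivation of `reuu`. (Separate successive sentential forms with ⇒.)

S ⇒ rSu   [S -> r S u]
rSu ⇒ rEu   [S -> E]
rEu ⇒ reuu   [E -> e u]

S⇒rSu⇒rEu⇒reuu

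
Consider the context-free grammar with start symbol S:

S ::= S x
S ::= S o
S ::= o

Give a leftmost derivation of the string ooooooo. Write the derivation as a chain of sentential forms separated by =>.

S => So   [S ::= S o]
So => Soo   [S ::= S o]
Soo => Sooo   [S ::= S o]
Sooo => Soooo   [S ::= S o]
Soooo => Sooooo   [S ::= S o]
Sooooo => Soooooo   [S ::= S o]
Soooooo => ooooooo   [S ::= o]

S => So => Soo => Sooo => Soooo => Sooooo => Soooooo => ooooooo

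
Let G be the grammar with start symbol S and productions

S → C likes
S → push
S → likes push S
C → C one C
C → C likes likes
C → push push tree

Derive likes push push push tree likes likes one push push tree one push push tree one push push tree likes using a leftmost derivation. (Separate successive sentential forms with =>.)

S => likes push S   [S → likes push S]
likes push S => likes push C likes   [S → C likes]
likes push C likes => likes push C one C likes   [C → C one C]
likes push C one C likes => likes push C one C one C likes   [C → C one C]
likes push C one C one C likes => likes push C likes likes one C one C likes   [C → C likes likes]
likes push C likes likes one C one C likes => likes push push push tree likes likes one C one C likes   [C → push push tree]
likes push push push tree likes likes one C one C likes => likes push push push tree likes likes one C one C one C likes   [C → C one C]
likes push push push tree likes likes one C one C one C likes => likes push push push tree likes likes one push push tree one C one C likes   [C → push push tree]
likes push push push tree likes likes one push push tree one C one C likes => likes push push push tree likes likes one push push tree one push push tree one C likes   [C → push push tree]
likes push push push tree likes likes one push push tree one push push tree one C likes => likes push push push tree likes likes one push push tree one push push tree one push push tree likes   [C → push push tree]

S => likes push S => likes push C likes => likes push C one C likes => likes push C one C one C likes => likes push C likes likes one C one C likes => likes push push push tree likes likes one C one C likes => likes push push push tree likes likes one C one C one C likes => likes push push push tree likes likes one push push tree one C one C likes => likes push push push tree likes likes one push push tree one push push tree one C likes => likes push push push tree likes likes one push push tree one push push tree one push push tree likes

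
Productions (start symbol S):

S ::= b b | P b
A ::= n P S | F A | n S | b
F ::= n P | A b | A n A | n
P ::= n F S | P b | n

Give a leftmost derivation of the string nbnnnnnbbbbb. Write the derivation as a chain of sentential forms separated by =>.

S => Pb => nFSb => nAnASb => nbnASb => nbnFASb => nbnnASb => nbnnFASb => nbnnnASb => nbnnnnPSSb => nbnnnnnSSb => nbnnnnnbbSb => nbnnnnnbbbbb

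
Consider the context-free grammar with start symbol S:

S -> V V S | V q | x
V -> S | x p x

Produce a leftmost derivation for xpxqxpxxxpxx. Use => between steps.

S=>VVS=>SVS=>VqVS=>xpxqVS=>xpxqxpxS=>xpxqxpxVVS=>xpxqxpxSVS=>xpxqxpxxVS=>xpxqxpxxxpxS=>xpxqxpxxxpxx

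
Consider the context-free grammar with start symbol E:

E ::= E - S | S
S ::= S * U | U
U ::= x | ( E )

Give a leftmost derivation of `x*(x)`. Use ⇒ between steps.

E⇒S⇒S*U⇒U*U⇒x*U⇒x*(E)⇒x*(S)⇒x*(U)⇒x*(x)

E ⇒ S   [E ::= S]
S ⇒ S*U   [S ::= S * U]
S*U ⇒ U*U   [S ::= U]
U*U ⇒ x*U   [U ::= x]
x*U ⇒ x*(E)   [U ::= ( E )]
x*(E) ⇒ x*(S)   [E ::= S]
x*(S) ⇒ x*(U)   [S ::= U]
x*(U) ⇒ x*(x)   [U ::= x]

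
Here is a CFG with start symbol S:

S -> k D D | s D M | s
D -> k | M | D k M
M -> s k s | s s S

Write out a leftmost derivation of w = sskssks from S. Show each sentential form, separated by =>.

S=>sDM=>sMM=>ssksM=>sskssks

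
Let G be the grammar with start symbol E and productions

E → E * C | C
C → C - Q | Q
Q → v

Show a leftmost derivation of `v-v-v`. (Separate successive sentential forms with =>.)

E => C => C-Q => C-Q-Q => Q-Q-Q => v-Q-Q => v-v-Q => v-v-v

E => C   [E → C]
C => C-Q   [C → C - Q]
C-Q => C-Q-Q   [C → C - Q]
C-Q-Q => Q-Q-Q   [C → Q]
Q-Q-Q => v-Q-Q   [Q → v]
v-Q-Q => v-v-Q   [Q → v]
v-v-Q => v-v-v   [Q → v]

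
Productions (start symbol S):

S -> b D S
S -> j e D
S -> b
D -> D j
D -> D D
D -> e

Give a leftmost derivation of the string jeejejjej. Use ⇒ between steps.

S ⇒ jeD   [S -> j e D]
jeD ⇒ jeDj   [D -> D j]
jeDj ⇒ jeDDj   [D -> D D]
jeDDj ⇒ jeDjDj   [D -> D j]
jeDjDj ⇒ jeejDj   [D -> e]
jeejDj ⇒ jeejDDj   [D -> D D]
jeejDDj ⇒ jeejDjDj   [D -> D j]
jeejDjDj ⇒ jeejDjjDj   [D -> D j]
jeejDjjDj ⇒ jeejejjDj   [D -> e]
jeejejjDj ⇒ jeejejjej   [D -> e]

S⇒jeD⇒jeDj⇒jeDDj⇒jeDjDj⇒jeejDj⇒jeejDDj⇒jeejDjDj⇒jeejDjjDj⇒jeejejjDj⇒jeejejjej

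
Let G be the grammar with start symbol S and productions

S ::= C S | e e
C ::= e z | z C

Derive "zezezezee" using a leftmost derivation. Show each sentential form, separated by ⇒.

S ⇒ CS ⇒ zCS ⇒ zezS ⇒ zezCS ⇒ zezezS ⇒ zezezCS ⇒ zezezezS ⇒ zezezezee

S ⇒ CS   [S ::= C S]
CS ⇒ zCS   [C ::= z C]
zCS ⇒ zezS   [C ::= e z]
zezS ⇒ zezCS   [S ::= C S]
zezCS ⇒ zezezS   [C ::= e z]
zezezS ⇒ zezezCS   [S ::= C S]
zezezCS ⇒ zezezezS   [C ::= e z]
zezezezS ⇒ zezezezee   [S ::= e e]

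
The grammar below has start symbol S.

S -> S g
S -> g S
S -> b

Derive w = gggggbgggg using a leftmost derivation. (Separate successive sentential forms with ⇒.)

S ⇒ Sg   [S -> S g]
Sg ⇒ gSg   [S -> g S]
gSg ⇒ gSgg   [S -> S g]
gSgg ⇒ ggSgg   [S -> g S]
ggSgg ⇒ gggSgg   [S -> g S]
gggSgg ⇒ ggggSgg   [S -> g S]
ggggSgg ⇒ ggggSggg   [S -> S g]
ggggSggg ⇒ gggggSggg   [S -> g S]
gggggSggg ⇒ gggggSgggg   [S -> S g]
gggggSgggg ⇒ gggggbgggg   [S -> b]

S ⇒ Sg ⇒ gSg ⇒ gSgg ⇒ ggSgg ⇒ gggSgg ⇒ ggggSgg ⇒ ggggSggg ⇒ gggggSggg ⇒ gggggSgggg ⇒ gggggbgggg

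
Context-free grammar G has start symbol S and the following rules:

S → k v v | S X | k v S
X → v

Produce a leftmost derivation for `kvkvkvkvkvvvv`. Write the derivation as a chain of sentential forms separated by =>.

S=>SX=>kvSX=>kvkvSX=>kvkvkvSX=>kvkvkvSXX=>kvkvkvkvSXX=>kvkvkvkvkvvXX=>kvkvkvkvkvvvX=>kvkvkvkvkvvvv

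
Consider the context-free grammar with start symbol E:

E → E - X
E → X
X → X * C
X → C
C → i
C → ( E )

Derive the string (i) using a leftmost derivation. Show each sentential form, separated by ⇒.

E ⇒ X ⇒ C ⇒ (E) ⇒ (X) ⇒ (C) ⇒ (i)

E ⇒ X   [E → X]
X ⇒ C   [X → C]
C ⇒ (E)   [C → ( E )]
(E) ⇒ (X)   [E → X]
(X) ⇒ (C)   [X → C]
(C) ⇒ (i)   [C → i]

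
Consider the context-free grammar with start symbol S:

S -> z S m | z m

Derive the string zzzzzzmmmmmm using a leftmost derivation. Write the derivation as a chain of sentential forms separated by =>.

S => zSm   [S -> z S m]
zSm => zzSmm   [S -> z S m]
zzSmm => zzzSmmm   [S -> z S m]
zzzSmmm => zzzzSmmmm   [S -> z S m]
zzzzSmmmm => zzzzzSmmmmm   [S -> z S m]
zzzzzSmmmmm => zzzzzzmmmmmm   [S -> z m]

S => zSm => zzSmm => zzzSmmm => zzzzSmmmm => zzzzzSmmmmm => zzzzzzmmmmmm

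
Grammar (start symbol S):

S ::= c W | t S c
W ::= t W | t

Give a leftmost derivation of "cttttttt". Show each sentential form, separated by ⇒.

S ⇒ cW ⇒ ctW ⇒ cttW ⇒ ctttW ⇒ cttttW ⇒ ctttttW ⇒ cttttttW ⇒ cttttttt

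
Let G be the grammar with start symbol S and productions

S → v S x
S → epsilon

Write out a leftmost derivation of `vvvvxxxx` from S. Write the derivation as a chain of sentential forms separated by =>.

S => vSx   [S → v S x]
vSx => vvSxx   [S → v S x]
vvSxx => vvvSxxx   [S → v S x]
vvvSxxx => vvvvSxxxx   [S → v S x]
vvvvSxxxx => vvvvxxxx   [S → epsilon]

S=>vSx=>vvSxx=>vvvSxxx=>vvvvSxxxx=>vvvvxxxx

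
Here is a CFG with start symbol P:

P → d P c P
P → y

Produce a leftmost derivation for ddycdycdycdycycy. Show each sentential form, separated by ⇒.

P⇒dPcP⇒ddPcPcP⇒ddycPcP⇒ddycdPcPcP⇒ddycdycPcP⇒ddycdycdPcPcP⇒ddycdycdycPcP⇒ddycdycdycdPcPcP⇒ddycdycdycdycPcP⇒ddycdycdycdycycP⇒ddycdycdycdycycy

P ⇒ dPcP   [P → d P c P]
dPcP ⇒ ddPcPcP   [P → d P c P]
ddPcPcP ⇒ ddycPcP   [P → y]
ddycPcP ⇒ ddycdPcPcP   [P → d P c P]
ddycdPcPcP ⇒ ddycdycPcP   [P → y]
ddycdycPcP ⇒ ddycdycdPcPcP   [P → d P c P]
ddycdycdPcPcP ⇒ ddycdycdycPcP   [P → y]
ddycdycdycPcP ⇒ ddycdycdycdPcPcP   [P → d P c P]
ddycdycdycdPcPcP ⇒ ddycdycdycdycPcP   [P → y]
ddycdycdycdycPcP ⇒ ddycdycdycdycycP   [P → y]
ddycdycdycdycycP ⇒ ddycdycdycdycycy   [P → y]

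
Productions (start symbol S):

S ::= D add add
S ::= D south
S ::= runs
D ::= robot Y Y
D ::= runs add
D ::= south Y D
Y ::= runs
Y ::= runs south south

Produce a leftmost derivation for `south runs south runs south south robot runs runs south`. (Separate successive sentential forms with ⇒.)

S ⇒ D south   [S ::= D south]
D south ⇒ south Y D south   [D ::= south Y D]
south Y D south ⇒ south runs D south   [Y ::= runs]
south runs D south ⇒ south runs south Y D south   [D ::= south Y D]
south runs south Y D south ⇒ south runs south runs south south D south   [Y ::= runs south south]
south runs south runs south south D south ⇒ south runs south runs south south robot Y Y south   [D ::= robot Y Y]
south runs south runs south south robot Y Y south ⇒ south runs south runs south south robot runs Y south   [Y ::= runs]
south runs south runs south south robot runs Y south ⇒ south runs south runs south south robot runs runs south   [Y ::= runs]

S ⇒ D south ⇒ south Y D south ⇒ south runs D south ⇒ south runs south Y D south ⇒ south runs south runs south south D south ⇒ south runs south runs south south robot Y Y south ⇒ south runs south runs south south robot runs Y south ⇒ south runs south runs south south robot runs runs south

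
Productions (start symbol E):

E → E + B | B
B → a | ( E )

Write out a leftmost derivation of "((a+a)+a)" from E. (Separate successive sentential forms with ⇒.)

E ⇒ B ⇒ (E) ⇒ (E+B) ⇒ (B+B) ⇒ ((E)+B) ⇒ ((E+B)+B) ⇒ ((B+B)+B) ⇒ ((a+B)+B) ⇒ ((a+a)+B) ⇒ ((a+a)+a)

E ⇒ B   [E → B]
B ⇒ (E)   [B → ( E )]
(E) ⇒ (E+B)   [E → E + B]
(E+B) ⇒ (B+B)   [E → B]
(B+B) ⇒ ((E)+B)   [B → ( E )]
((E)+B) ⇒ ((E+B)+B)   [E → E + B]
((E+B)+B) ⇒ ((B+B)+B)   [E → B]
((B+B)+B) ⇒ ((a+B)+B)   [B → a]
((a+B)+B) ⇒ ((a+a)+B)   [B → a]
((a+a)+B) ⇒ ((a+a)+a)   [B → a]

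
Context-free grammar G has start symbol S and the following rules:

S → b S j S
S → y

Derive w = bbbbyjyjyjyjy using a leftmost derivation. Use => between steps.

S => bSjS   [S → b S j S]
bSjS => bbSjSjS   [S → b S j S]
bbSjSjS => bbbSjSjSjS   [S → b S j S]
bbbSjSjSjS => bbbbSjSjSjSjS   [S → b S j S]
bbbbSjSjSjSjS => bbbbyjSjSjSjS   [S → y]
bbbbyjSjSjSjS => bbbbyjyjSjSjS   [S → y]
bbbbyjyjSjSjS => bbbbyjyjyjSjS   [S → y]
bbbbyjyjyjSjS => bbbbyjyjyjyjS   [S → y]
bbbbyjyjyjyjS => bbbbyjyjyjyjy   [S → y]

S => bSjS => bbSjSjS => bbbSjSjSjS => bbbbSjSjSjSjS => bbbbyjSjSjSjS => bbbbyjyjSjSjS => bbbbyjyjyjSjS => bbbbyjyjyjyjS => bbbbyjyjyjyjy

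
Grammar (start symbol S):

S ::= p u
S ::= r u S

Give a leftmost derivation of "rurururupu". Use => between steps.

S => ruS   [S ::= r u S]
ruS => ruruS   [S ::= r u S]
ruruS => rururuS   [S ::= r u S]
rururuS => rurururuS   [S ::= r u S]
rurururuS => rurururupu   [S ::= p u]

S => ruS => ruruS => rururuS => rurururuS => rurururupu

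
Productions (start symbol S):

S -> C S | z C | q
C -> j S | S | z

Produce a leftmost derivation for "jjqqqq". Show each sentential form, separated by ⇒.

S ⇒ CS   [S -> C S]
CS ⇒ jSS   [C -> j S]
jSS ⇒ jCSS   [S -> C S]
jCSS ⇒ jjSSS   [C -> j S]
jjSSS ⇒ jjCSSS   [S -> C S]
jjCSSS ⇒ jjSSSS   [C -> S]
jjSSSS ⇒ jjqSSS   [S -> q]
jjqSSS ⇒ jjqqSS   [S -> q]
jjqqSS ⇒ jjqqqS   [S -> q]
jjqqqS ⇒ jjqqqq   [S -> q]

S⇒CS⇒jSS⇒jCSS⇒jjSSS⇒jjCSSS⇒jjSSSS⇒jjqSSS⇒jjqqSS⇒jjqqqS⇒jjqqqq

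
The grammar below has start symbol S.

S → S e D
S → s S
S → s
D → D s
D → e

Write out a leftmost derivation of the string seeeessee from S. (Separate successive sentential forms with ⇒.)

S ⇒ SeD ⇒ SeDeD ⇒ SeDeDeD ⇒ seDeDeD ⇒ seeeDeD ⇒ seeeDseD ⇒ seeeDsseD ⇒ seeeesseD ⇒ seeeessee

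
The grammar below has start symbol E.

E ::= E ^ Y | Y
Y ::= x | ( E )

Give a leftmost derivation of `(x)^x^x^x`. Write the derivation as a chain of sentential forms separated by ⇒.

E⇒E^Y⇒E^Y^Y⇒E^Y^Y^Y⇒Y^Y^Y^Y⇒(E)^Y^Y^Y⇒(Y)^Y^Y^Y⇒(x)^Y^Y^Y⇒(x)^x^Y^Y⇒(x)^x^x^Y⇒(x)^x^x^x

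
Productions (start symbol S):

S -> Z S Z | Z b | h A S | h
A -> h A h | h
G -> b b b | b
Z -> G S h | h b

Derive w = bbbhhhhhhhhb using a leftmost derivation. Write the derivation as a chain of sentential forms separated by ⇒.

S⇒ZSZ⇒GShSZ⇒bbbShSZ⇒bbbhAShSZ⇒bbbhhAhShSZ⇒bbbhhhhShSZ⇒bbbhhhhhhSZ⇒bbbhhhhhhhZ⇒bbbhhhhhhhhb

S ⇒ ZSZ   [S -> Z S Z]
ZSZ ⇒ GShSZ   [Z -> G S h]
GShSZ ⇒ bbbShSZ   [G -> b b b]
bbbShSZ ⇒ bbbhAShSZ   [S -> h A S]
bbbhAShSZ ⇒ bbbhhAhShSZ   [A -> h A h]
bbbhhAhShSZ ⇒ bbbhhhhShSZ   [A -> h]
bbbhhhhShSZ ⇒ bbbhhhhhhSZ   [S -> h]
bbbhhhhhhSZ ⇒ bbbhhhhhhhZ   [S -> h]
bbbhhhhhhhZ ⇒ bbbhhhhhhhhb   [Z -> h b]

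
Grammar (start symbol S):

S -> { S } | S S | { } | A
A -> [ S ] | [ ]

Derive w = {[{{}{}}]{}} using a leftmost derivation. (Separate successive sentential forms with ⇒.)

S⇒{S}⇒{SS}⇒{AS}⇒{[S]S}⇒{[{S}]S}⇒{[{SS}]S}⇒{[{{}S}]S}⇒{[{{}{}}]S}⇒{[{{}{}}]{}}

S ⇒ {S}   [S -> { S }]
{S} ⇒ {SS}   [S -> S S]
{SS} ⇒ {AS}   [S -> A]
{AS} ⇒ {[S]S}   [A -> [ S ]]
{[S]S} ⇒ {[{S}]S}   [S -> { S }]
{[{S}]S} ⇒ {[{SS}]S}   [S -> S S]
{[{SS}]S} ⇒ {[{{}S}]S}   [S -> { }]
{[{{}S}]S} ⇒ {[{{}{}}]S}   [S -> { }]
{[{{}{}}]S} ⇒ {[{{}{}}]{}}   [S -> { }]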